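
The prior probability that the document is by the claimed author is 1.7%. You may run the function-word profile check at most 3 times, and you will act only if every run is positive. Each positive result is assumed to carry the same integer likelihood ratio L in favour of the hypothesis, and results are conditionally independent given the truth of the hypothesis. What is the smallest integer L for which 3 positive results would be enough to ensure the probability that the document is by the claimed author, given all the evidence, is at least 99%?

18

Prior odds = 0.017/0.983 = 17/983.
Target odds = 0.99/0.01 = 99.
Need L³ ≥ 99 ÷ (17/983) = 97317/17.
17³ = 4913 < 97317/17 ≤ 5832 = 18³, so L = 18.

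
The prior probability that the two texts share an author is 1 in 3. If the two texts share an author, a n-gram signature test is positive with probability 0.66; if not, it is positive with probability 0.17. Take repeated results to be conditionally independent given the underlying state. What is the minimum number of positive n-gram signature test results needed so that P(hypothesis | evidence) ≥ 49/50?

4

Prior odds = (1/3)/(2/3) = 0.5.
Likelihood ratio of a positive = 0.66/0.17 = 66/17.
Target odds: 0.98 ÷ 0.02 = 49.
Require (66/17)ⁿ ≥ 49 ÷ 0.5 = 98.
(66/17)³ = 287496/4913 falls short of 98 but (66/17)⁴ = 18974736/83521 reaches it, so n = 4.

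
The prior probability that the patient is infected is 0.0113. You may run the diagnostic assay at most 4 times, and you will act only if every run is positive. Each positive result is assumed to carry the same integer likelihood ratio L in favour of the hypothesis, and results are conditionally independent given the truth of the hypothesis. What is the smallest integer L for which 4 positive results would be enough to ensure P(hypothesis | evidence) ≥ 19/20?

7

Prior odds = 0.0113/0.9887 = 113/9887.
Target odds = 0.95/0.05 = 19.
Need L⁴ ≥ 19 ÷ (113/9887) = 187853/113.
6⁴ = 1296 < 187853/113 ≤ 2401 = 7⁴, so L = 7.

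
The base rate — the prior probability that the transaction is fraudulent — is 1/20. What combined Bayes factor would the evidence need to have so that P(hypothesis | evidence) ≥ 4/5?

76

Prior odds = 0.05/0.95 = 1/19.
Target odds = 0.8/0.2 = 4.
Required Bayes factor = 4 ÷ (1/19) = 76.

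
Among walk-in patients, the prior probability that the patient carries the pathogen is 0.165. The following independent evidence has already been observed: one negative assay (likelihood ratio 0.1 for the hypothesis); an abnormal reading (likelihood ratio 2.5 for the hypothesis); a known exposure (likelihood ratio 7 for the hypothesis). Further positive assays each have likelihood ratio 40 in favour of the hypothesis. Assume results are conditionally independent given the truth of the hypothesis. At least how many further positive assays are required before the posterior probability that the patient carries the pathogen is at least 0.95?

2

Prior odds = 0.165/0.835 = 33/167.
Combined Bayes factor of the evidence already in hand = 0.1 × 2.5 × 7 = 1.75.
Odds after that evidence = (33/167) × 1.75 = 231/668.
Target odds = 0.95/0.05 = 19.
Need 40ⁿ ≥ 19 ÷ (231/668) = 12692/231.
40¹ = 40 falls short of 12692/231 but 40² = 1600 reaches it, so n = 2.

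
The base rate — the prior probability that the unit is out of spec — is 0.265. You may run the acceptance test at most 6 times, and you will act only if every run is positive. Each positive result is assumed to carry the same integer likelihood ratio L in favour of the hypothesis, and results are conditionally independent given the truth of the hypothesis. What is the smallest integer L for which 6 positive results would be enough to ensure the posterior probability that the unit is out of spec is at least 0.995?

3

Prior odds = 0.265/0.735 = 53/147.
Target odds = 0.995/0.005 = 199.
Need L⁶ ≥ 199 ÷ (53/147) = 29253/53.
2⁶ = 64 < 29253/53 ≤ 729 = 3⁶, so L = 3.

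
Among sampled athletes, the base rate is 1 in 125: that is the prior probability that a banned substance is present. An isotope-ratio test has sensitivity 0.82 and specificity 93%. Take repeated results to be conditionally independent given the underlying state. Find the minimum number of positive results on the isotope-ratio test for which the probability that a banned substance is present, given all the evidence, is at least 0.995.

Prior odds = 0.008/0.992 = 1/124.
False-positive rate = 1 − 0.93 = 0.07; likelihood ratio of a positive = 0.82/0.07 = 82/7.
Target posterior odds = 0.995/0.005 = 199.
Need (1/124) × (82/7)ⁿ ≥ 199, i.e. (82/7)ⁿ ≥ 24676.
(82/7)⁴ = 45212176/2401 falls short of 24676 but (82/7)⁵ ≈220587 reaches it, so n = 5.

5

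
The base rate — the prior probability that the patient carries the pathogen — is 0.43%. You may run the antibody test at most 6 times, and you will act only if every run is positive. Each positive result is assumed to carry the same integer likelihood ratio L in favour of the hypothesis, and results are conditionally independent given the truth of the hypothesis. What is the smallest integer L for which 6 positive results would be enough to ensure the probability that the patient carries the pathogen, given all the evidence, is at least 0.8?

4

Prior odds = 0.0043/0.9957 = 43/9957.
Target odds = 0.8/0.2 = 4.
Need L⁶ ≥ 4 ÷ (43/9957) = 39828/43.
3⁶ = 729 < 39828/43 ≤ 4096 = 4⁶, so L = 4.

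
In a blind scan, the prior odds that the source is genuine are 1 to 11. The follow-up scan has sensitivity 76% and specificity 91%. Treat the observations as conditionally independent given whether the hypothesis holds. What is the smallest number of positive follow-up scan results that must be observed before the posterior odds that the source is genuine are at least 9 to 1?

Prior odds = 1/11.
False-positive rate = 1 − 0.91 = 0.09; likelihood ratio of a positive = 0.76/0.09 = 76/9.
Target odds = 9.
Require (76/9)ⁿ ≥ 9 ÷ (1/11) = 99.
(76/9)² = 5776/81 falls short of 99 but (76/9)³ = 438976/729 reaches it, so n = 3.

3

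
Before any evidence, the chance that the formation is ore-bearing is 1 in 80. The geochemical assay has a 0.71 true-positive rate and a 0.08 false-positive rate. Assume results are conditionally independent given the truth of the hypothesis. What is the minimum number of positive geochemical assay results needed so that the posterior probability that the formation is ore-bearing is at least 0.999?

Prior odds = 0.0125/0.9875 = 1/79.
Likelihood ratio of a positive result = 0.71/0.08 = 8.875.
Target odds: 0.999 ÷ 0.001 = 999.
Require 8.875ⁿ ≥ 999 ÷ (1/79) = 78921.
8.875⁵ ≈55060.7 falls short of 78921 but 8.875⁶ ≈488664 reaches it, so n = 6.

6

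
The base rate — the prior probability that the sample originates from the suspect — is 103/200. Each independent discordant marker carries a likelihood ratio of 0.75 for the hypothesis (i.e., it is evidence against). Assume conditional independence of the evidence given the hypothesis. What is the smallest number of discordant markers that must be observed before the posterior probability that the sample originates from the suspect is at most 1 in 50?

14

Prior odds = 0.515/0.485 = 103/97.
Likelihood ratio per discordant marker = 0.75.
Target odds: 0.02 ÷ 0.98 = 1/49.
Require 0.75ⁿ ≤ 1/49 ÷ (103/97) = 97/5047.
0.75¹³ = 1594323/67108864 is still above 97/5047 but 0.75¹⁴ = 4782969/268435456 is at or below it, so n = 14.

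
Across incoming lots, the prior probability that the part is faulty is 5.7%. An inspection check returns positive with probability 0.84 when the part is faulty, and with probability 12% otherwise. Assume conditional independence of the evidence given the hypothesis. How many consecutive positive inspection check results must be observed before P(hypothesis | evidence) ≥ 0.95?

3

Prior odds: 0.057 ÷ 0.943 = 57/943.
Likelihood ratio of a positive result = 0.84/0.12 = 7.
Target odds: 0.95 ÷ 0.05 = 19.
Need (57/943) × 7ⁿ ≥ 19, i.e. 7ⁿ ≥ 943/3.
7² = 49 falls short of 943/3 but 7³ = 343 reaches it, so n = 3.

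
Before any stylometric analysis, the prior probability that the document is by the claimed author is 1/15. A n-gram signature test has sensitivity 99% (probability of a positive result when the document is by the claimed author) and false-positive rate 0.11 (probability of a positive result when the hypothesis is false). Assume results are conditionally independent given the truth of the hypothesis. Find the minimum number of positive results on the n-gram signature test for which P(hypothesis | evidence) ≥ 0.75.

2

Prior odds: (1/15) ÷ (14/15) = 1/14.
Likelihood ratio of a positive result = 0.99/0.11 = 9.
Target posterior odds = 0.75/0.25 = 3.
Require 9ⁿ ≥ 3 ÷ (1/14) = 42.
9¹ = 9 falls short of 42 but 9² = 81 reaches it, so n = 2.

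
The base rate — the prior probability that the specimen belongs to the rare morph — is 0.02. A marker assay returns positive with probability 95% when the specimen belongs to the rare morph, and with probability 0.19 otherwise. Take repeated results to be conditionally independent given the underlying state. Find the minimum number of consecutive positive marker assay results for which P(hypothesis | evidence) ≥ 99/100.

6

Prior odds: 0.02 ÷ 0.98 = 1/49.
Likelihood ratio of a positive result = 0.95/0.19 = 5.
Target posterior odds = 0.99/0.01 = 99.
Need (1/49) × 5ⁿ ≥ 99, i.e. 5ⁿ ≥ 4851.
5⁵ = 3125 falls short of 4851 but 5⁶ = 15625 reaches it, so n = 6.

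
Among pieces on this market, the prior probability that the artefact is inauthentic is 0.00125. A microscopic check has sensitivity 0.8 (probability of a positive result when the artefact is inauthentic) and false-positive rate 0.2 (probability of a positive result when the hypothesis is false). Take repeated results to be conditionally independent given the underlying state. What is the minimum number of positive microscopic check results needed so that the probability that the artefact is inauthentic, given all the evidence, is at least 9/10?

7

Prior odds = 0.00125/0.99875 = 1/799.
Likelihood ratio of a positive result = 0.8/0.2 = 4.
Target posterior odds = 0.9/0.1 = 9.
Need (1/799) × 4ⁿ ≥ 9, i.e. 4ⁿ ≥ 7191.
4⁶ = 4096 falls short of 7191 but 4⁷ = 16384 reaches it, so n = 7.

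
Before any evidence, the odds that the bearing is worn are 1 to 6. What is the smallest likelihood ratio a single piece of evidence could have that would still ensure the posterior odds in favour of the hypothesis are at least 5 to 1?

Prior odds = 1/6.
Target odds = 5.
Required Bayes factor = 5 ÷ (1/6) = 30.

30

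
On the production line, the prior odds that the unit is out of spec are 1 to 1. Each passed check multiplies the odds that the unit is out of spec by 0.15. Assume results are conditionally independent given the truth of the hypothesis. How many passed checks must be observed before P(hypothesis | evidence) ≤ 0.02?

3

Prior odds = 1.
Likelihood ratio per passed check = 0.15.
Target posterior odds = 0.02/0.98 = 1/49.
Need 1 × 0.15ⁿ ≤ 1/49, i.e. 0.15ⁿ ≤ 1/49.
0.15² = 0.0225 is still above 1/49 but 0.15³ = 0.003375 is at or below it, so n = 3.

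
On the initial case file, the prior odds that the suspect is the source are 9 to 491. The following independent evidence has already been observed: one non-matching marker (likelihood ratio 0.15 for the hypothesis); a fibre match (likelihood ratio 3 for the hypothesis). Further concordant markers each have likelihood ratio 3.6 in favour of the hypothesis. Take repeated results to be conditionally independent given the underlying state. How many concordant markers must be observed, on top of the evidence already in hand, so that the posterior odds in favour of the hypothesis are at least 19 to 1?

7

Prior odds = 9/491.
Combined Bayes factor of the evidence already in hand = 0.15 × 3 = 0.45.
Odds after that evidence = (9/491) × 0.45 = 81/9820.
Target odds = 19.
Need 3.6ⁿ ≥ 19 ÷ (81/9820) = 186580/81.
3.6⁶ = 34012224/15625 falls short of 186580/81 but 3.6⁷ = 612220032/78125 reaches it, so n = 7.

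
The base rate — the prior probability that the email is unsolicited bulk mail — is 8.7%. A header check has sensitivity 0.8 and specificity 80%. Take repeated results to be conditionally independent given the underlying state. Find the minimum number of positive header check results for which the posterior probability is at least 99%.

Prior odds: 0.087 ÷ 0.913 = 87/913.
False-positive rate = 1 − 0.8 = 0.2; likelihood ratio of a positive = 0.8/0.2 = 4.
Target posterior odds = 0.99/0.01 = 99.
Need (87/913) × 4ⁿ ≥ 99, i.e. 4ⁿ ≥ 30129/29.
4⁵ = 1024 falls short of 30129/29 but 4⁶ = 4096 reaches it, so n = 6.

6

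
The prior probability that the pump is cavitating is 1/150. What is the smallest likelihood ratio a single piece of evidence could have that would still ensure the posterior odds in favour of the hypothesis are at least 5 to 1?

745

Prior odds = (1/150)/(149/150) = 1/149.
Target odds = 5.
Required Bayes factor = 5 ÷ (1/149) = 745.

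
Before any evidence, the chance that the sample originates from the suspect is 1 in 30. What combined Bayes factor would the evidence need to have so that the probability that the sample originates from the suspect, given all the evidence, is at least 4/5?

116

Prior odds = (1/30)/(29/30) = 1/29.
Target odds = 0.8/0.2 = 4.
Required Bayes factor = 4 ÷ (1/29) = 116.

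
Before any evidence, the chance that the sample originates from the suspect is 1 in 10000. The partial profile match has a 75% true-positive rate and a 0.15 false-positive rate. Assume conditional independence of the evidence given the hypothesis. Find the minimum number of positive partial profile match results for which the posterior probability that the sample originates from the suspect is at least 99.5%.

Prior odds = 0.0001/0.9999 = 1/9999.
Likelihood ratio of a positive result = 0.75/0.15 = 5.
Target posterior odds = 0.995/0.005 = 199.
Need (1/9999) × 5ⁿ ≥ 199, i.e. 5ⁿ ≥ 1989801.
5⁹ = 1953125 falls short of 1989801 but 5¹⁰ = 9765625 reaches it, so n = 10.

10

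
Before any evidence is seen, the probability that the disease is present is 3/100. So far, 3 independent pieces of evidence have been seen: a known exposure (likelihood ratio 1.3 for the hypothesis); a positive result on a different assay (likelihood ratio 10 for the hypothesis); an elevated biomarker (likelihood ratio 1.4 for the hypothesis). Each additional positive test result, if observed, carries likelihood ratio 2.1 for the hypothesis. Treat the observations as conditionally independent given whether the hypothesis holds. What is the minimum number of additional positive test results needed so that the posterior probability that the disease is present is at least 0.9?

Prior odds = 0.03/0.97 = 3/97.
Combined Bayes factor of the evidence already in hand = 1.3 × 10 × 1.4 = 18.2.
Odds after that evidence = (3/97) × 18.2 = 273/485.
Target odds = 0.9/0.1 = 9.
Need 2.1ⁿ ≥ 9 ÷ (273/485) = 1455/91.
2.1³ = 9.261 falls short of 1455/91 but 2.1⁴ = 19.4481 reaches it, so n = 4.

4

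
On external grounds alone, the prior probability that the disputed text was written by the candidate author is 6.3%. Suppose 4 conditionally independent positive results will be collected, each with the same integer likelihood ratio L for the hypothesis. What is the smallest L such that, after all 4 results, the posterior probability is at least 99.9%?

Prior odds = 0.063/0.937 = 63/937.
Target odds = 0.999/0.001 = 999.
Need L⁴ ≥ 999 ÷ (63/937) = 104007/7.
11⁴ = 14641 < 104007/7 ≤ 20736 = 12⁴, so L = 12.

12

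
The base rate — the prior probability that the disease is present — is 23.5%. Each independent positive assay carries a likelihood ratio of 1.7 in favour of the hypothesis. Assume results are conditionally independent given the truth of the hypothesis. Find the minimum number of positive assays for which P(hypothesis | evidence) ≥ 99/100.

Prior odds: 0.235 ÷ 0.765 = 47/153.
Likelihood ratio per positive assay = 1.7.
Target posterior odds = 0.99/0.01 = 99.
Require 1.7ⁿ ≥ 99 ÷ (47/153) = 15147/47.
1.7¹⁰ ≈201.599 falls short of 15147/47 but 1.7¹¹ ≈342.719 reaches it, so n = 11.

11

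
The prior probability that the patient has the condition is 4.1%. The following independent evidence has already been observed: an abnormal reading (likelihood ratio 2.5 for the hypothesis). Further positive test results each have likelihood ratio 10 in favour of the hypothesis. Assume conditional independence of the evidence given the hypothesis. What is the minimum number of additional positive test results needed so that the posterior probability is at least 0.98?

Prior odds = 0.041/0.959 = 41/959.
Bayes factor of the evidence already in hand = 2.5.
Odds after that evidence = (41/959) × 2.5 = 205/1918.
Target odds = 0.98/0.02 = 49.
Need 10ⁿ ≥ 49 ÷ (205/1918) = 93982/205.
10² = 100 falls short of 93982/205 but 10³ = 1000 reaches it, so n = 3.

3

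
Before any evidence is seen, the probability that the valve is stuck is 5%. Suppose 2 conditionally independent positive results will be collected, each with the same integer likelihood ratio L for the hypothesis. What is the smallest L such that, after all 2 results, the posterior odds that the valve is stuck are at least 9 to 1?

Prior odds = 0.05/0.95 = 1/19.
Target odds = 9.
Need L² ≥ 9 ÷ (1/19) = 171.
13² = 169 < 171 ≤ 196 = 14², so L = 14.

14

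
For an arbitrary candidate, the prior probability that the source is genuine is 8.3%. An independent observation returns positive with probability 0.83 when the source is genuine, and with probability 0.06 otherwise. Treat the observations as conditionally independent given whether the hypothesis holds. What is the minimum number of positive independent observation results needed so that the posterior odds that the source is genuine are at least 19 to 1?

3

Prior odds: 0.083 ÷ 0.917 = 83/917.
Likelihood ratio of a positive result = 0.83/0.06 = 83/6.
Target odds = 19.
Need (83/917) × (83/6)ⁿ ≥ 19, i.e. (83/6)ⁿ ≥ 17423/83.
(83/6)² = 6889/36 falls short of 17423/83 but (83/6)³ = 571787/216 reaches it, so n = 3.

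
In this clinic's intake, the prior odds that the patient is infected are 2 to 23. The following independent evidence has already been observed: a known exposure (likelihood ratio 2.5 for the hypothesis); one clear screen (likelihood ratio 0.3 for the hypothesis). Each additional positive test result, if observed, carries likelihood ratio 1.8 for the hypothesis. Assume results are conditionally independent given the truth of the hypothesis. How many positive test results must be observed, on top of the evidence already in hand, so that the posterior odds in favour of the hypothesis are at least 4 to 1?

Prior odds = 2/23.
Combined Bayes factor of the evidence already in hand = 2.5 × 0.3 = 0.75.
Odds after that evidence = (2/23) × 0.75 = 3/46.
Target odds = 4.
Need 1.8ⁿ ≥ 4 ÷ (3/46) = 184/3.
1.8⁷ = 4782969/78125 falls short of 184/3 but 1.8⁸ = 43046721/390625 reaches it, so n = 8.

8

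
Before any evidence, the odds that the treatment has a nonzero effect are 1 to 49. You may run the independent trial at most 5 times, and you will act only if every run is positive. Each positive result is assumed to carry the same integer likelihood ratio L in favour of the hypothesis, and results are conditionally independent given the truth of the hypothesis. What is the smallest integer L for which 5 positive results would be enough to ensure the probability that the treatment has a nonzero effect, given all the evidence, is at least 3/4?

Prior odds = 1/49.
Target odds = 0.75/0.25 = 3.
Need L⁵ ≥ 3 ÷ (1/49) = 147.
2⁵ = 32 < 147 ≤ 243 = 3⁵, so L = 3.

3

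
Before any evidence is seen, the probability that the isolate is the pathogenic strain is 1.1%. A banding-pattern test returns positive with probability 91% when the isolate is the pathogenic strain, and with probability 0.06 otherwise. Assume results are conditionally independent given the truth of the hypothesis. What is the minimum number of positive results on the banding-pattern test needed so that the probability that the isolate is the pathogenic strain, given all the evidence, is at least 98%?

Prior odds: 0.011 ÷ 0.989 = 11/989.
Likelihood ratio of a positive result = 0.91/0.06 = 91/6.
Target odds: 0.98 ÷ 0.02 = 49.
Need (11/989) × (91/6)ⁿ ≥ 49, i.e. (91/6)ⁿ ≥ 48461/11.
(91/6)³ = 753571/216 falls short of 48461/11 but (91/6)⁴ = 68574961/1296 reaches it, so n = 4.

4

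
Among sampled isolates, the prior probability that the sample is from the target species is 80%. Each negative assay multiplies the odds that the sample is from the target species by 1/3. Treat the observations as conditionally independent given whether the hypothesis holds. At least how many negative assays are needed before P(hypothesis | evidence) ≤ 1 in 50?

Prior odds: 0.8 ÷ 0.2 = 4.
Likelihood ratio per negative assay = 1/3.
Target odds: 0.02 ÷ 0.98 = 1/49.
Require (1/3)ⁿ ≤ 1/49 ÷ 4 = 1/196.
(1/3)⁴ = 1/81 is still above 1/196 but (1/3)⁵ = 1/243 is at or below it, so n = 5.

5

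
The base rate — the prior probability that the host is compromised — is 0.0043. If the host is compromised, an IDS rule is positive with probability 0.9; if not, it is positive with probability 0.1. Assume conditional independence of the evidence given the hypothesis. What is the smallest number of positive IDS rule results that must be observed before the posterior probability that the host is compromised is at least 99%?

5

Prior odds = 0.0043/0.9957 = 43/9957.
Likelihood ratio of a positive = 0.9/0.1 = 9.
Target odds: 0.99 ÷ 0.01 = 99.
Require 9ⁿ ≥ 99 ÷ (43/9957) = 985743/43.
9⁴ = 6561 falls short of 985743/43 but 9⁵ = 59049 reaches it, so n = 5.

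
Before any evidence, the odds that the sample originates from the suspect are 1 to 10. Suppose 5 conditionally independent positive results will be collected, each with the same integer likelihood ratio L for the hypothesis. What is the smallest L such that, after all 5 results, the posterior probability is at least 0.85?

3

Prior odds = 0.1.
Target odds = 0.85/0.15 = 17/3.
Need L⁵ ≥ 17/3 ÷ 0.1 = 170/3.
2⁵ = 32 < 170/3 ≤ 243 = 3⁵, so L = 3.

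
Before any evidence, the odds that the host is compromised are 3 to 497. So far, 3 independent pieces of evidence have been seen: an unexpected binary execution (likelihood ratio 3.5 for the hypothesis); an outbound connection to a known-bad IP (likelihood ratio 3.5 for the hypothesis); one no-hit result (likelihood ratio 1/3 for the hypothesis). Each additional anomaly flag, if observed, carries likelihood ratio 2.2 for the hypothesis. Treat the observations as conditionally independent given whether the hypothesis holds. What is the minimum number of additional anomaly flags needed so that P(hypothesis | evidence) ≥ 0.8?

Prior odds = 3/497.
Combined Bayes factor of the evidence already in hand = 3.5 × 3.5 × (1/3) = 49/12.
Odds after that evidence = (3/497) × 49/12 = 7/284.
Target odds = 0.8/0.2 = 4.
Need 2.2ⁿ ≥ 4 ÷ (7/284) = 1136/7.
2.2⁶ = 1771561/15625 falls short of 1136/7 but 2.2⁷ = 19487171/78125 reaches it, so n = 7.

7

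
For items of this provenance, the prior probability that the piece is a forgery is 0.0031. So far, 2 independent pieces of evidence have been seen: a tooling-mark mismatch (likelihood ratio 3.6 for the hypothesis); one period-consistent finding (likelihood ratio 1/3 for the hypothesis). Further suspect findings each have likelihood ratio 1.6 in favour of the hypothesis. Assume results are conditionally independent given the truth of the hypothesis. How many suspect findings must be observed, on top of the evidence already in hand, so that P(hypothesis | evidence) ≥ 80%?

15

Prior odds = 0.0031/0.9969 = 31/9969.
Combined Bayes factor of the evidence already in hand = 3.6 × (1/3) = 1.2.
Odds after that evidence = (31/9969) × 1.2 = 62/16615.
Target odds = 0.8/0.2 = 4.
Need 1.6ⁿ ≥ 4 ÷ (62/16615) = 33230/31.
1.6¹⁴ ≈720.576 falls short of 33230/31 but 1.6¹⁵ ≈1152.92 reaches it, so n = 15.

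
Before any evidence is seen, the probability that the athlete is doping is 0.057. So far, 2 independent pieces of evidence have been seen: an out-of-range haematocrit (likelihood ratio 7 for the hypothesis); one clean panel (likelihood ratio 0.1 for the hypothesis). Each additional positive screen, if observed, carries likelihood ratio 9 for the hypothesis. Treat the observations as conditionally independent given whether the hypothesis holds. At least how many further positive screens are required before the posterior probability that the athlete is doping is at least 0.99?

Prior odds = 0.057/0.943 = 57/943.
Combined Bayes factor of the evidence already in hand = 7 × 0.1 = 0.7.
Odds after that evidence = (57/943) × 0.7 = 399/9430.
Target odds = 0.99/0.01 = 99.
Need 9ⁿ ≥ 99 ÷ (399/9430) = 311190/133.
9³ = 729 falls short of 311190/133 but 9⁴ = 6561 reaches it, so n = 4.

4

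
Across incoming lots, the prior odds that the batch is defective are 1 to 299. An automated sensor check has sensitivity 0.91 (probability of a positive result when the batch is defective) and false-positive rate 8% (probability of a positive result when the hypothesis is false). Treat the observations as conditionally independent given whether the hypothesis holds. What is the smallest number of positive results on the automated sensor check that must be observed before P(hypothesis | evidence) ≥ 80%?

3

Prior odds = 1/299.
Likelihood ratio of a positive result = 0.91/0.08 = 11.375.
Target posterior odds = 0.8/0.2 = 4.
Need (1/299) × 11.375ⁿ ≥ 4, i.e. 11.375ⁿ ≥ 1196.
11.375² = 129.390625 falls short of 1196 but 11.375³ = 753571/512 reaches it, so n = 3.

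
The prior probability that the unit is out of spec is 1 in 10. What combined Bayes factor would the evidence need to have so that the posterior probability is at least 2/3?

18

Prior odds = 0.1/0.9 = 1/9.
Target odds = (2/3)/(1/3) = 2.
Required Bayes factor = 2 ÷ (1/9) = 18.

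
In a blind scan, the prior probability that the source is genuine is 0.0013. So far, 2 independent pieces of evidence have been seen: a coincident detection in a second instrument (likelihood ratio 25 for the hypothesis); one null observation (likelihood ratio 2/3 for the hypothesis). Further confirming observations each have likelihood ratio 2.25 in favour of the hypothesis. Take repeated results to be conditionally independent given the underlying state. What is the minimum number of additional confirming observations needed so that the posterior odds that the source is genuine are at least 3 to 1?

7

Prior odds = 0.0013/0.9987 = 13/9987.
Combined Bayes factor of the evidence already in hand = 25 × (2/3) = 50/3.
Odds after that evidence = (13/9987) × 50/3 = 650/29961.
Target odds = 3.
Need 2.25ⁿ ≥ 3 ÷ (650/29961) = 89883/650.
2.25⁶ = 531441/4096 falls short of 89883/650 but 2.25⁷ = 4782969/16384 reaches it, so n = 7.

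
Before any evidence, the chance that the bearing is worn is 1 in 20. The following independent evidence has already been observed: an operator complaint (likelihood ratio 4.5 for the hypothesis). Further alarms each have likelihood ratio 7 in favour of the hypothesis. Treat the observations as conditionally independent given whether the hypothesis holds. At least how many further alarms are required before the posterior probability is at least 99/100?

Prior odds = 0.05/0.95 = 1/19.
Bayes factor of the evidence already in hand = 4.5.
Odds after that evidence = (1/19) × 4.5 = 9/38.
Target odds = 0.99/0.01 = 99.
Need 7ⁿ ≥ 99 ÷ (9/38) = 418.
7³ = 343 falls short of 418 but 7⁴ = 2401 reaches it, so n = 4.

4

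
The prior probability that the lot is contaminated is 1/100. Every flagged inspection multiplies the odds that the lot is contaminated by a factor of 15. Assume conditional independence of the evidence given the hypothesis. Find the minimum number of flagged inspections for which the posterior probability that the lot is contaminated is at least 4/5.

3

Prior odds: 0.01 ÷ 0.99 = 1/99.
Likelihood ratio per flagged inspection = 15.
Target odds: 0.8 ÷ 0.2 = 4.
Require 15ⁿ ≥ 4 ÷ (1/99) = 396.
15² = 225 falls short of 396 but 15³ = 3375 reaches it, so n = 3.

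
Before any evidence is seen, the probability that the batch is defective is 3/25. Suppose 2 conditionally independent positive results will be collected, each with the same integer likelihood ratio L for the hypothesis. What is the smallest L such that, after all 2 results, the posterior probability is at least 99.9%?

86

Prior odds = 0.12/0.88 = 3/22.
Target odds = 0.999/0.001 = 999.
Need L² ≥ 999 ÷ (3/22) = 7326.
85² = 7225 < 7326 ≤ 7396 = 86², so L = 86.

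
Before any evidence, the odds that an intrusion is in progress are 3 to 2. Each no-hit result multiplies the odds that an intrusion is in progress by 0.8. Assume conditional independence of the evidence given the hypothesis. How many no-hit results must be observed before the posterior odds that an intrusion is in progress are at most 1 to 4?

Prior odds = 1.5.
Likelihood ratio per no-hit result = 0.8.
Target odds = 0.25.
Need 1.5 × 0.8ⁿ ≤ 0.25, i.e. 0.8ⁿ ≤ 1/6.
0.8⁸ = 65536/390625 is still above 1/6 but 0.8⁹ = 262144/1953125 is at or below it, so n = 9.

9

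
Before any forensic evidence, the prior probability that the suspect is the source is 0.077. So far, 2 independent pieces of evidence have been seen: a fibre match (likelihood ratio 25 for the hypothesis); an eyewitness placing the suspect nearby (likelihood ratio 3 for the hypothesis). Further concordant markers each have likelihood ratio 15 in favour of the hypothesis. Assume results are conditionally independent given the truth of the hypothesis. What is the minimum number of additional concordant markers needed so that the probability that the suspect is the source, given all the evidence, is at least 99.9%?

Prior odds = 0.077/0.923 = 77/923.
Combined Bayes factor of the evidence already in hand = 25 × 3 = 75.
Odds after that evidence = (77/923) × 75 = 5775/923.
Target odds = 0.999/0.001 = 999.
Need 15ⁿ ≥ 999 ÷ (5775/923) = 307359/1925.
15¹ = 15 falls short of 307359/1925 but 15² = 225 reaches it, so n = 2.

2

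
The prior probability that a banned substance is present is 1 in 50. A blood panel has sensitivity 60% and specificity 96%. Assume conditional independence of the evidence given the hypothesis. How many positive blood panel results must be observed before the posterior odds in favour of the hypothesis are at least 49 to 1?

Prior odds: 0.02 ÷ 0.98 = 1/49.
False-positive rate = 1 − 0.96 = 0.04; likelihood ratio of a positive = 0.6/0.04 = 15.
Target odds = 49.
Require 15ⁿ ≥ 49 ÷ (1/49) = 2401.
15² = 225 falls short of 2401 but 15³ = 3375 reaches it, so n = 3.

3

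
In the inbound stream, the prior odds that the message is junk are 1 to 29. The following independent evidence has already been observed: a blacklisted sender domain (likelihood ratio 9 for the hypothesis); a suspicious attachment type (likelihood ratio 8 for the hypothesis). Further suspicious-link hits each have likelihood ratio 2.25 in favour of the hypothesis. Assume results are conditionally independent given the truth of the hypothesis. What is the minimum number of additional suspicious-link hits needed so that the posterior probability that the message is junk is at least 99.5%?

6

Prior odds = 1/29.
Combined Bayes factor of the evidence already in hand = 9 × 8 = 72.
Odds after that evidence = (1/29) × 72 = 72/29.
Target odds = 0.995/0.005 = 199.
Need 2.25ⁿ ≥ 199 ÷ (72/29) = 5771/72.
2.25⁵ = 59049/1024 falls short of 5771/72 but 2.25⁶ = 531441/4096 reaches it, so n = 6.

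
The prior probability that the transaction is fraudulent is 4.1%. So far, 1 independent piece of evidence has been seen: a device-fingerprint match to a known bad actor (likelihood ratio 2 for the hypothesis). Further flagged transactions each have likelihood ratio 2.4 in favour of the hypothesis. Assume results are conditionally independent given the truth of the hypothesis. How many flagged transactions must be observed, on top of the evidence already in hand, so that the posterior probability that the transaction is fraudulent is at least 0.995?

Prior odds = 0.041/0.959 = 41/959.
Bayes factor of the evidence already in hand = 2.
Odds after that evidence = (41/959) × 2 = 82/959.
Target odds = 0.995/0.005 = 199.
Need 2.4ⁿ ≥ 199 ÷ (82/959) = 190841/82.
2.4⁸ = 429981696/390625 falls short of 190841/82 but 2.4⁹ ≈2641.81 reaches it, so n = 9.

9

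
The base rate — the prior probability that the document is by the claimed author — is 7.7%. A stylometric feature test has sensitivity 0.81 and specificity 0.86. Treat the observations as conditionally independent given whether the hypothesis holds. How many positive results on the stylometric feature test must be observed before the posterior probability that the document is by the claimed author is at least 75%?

3

Prior odds: 0.077 ÷ 0.923 = 77/923.
False-positive rate = 1 − 0.86 = 0.14; likelihood ratio of a positive = 0.81/0.14 = 81/14.
Target posterior odds = 0.75/0.25 = 3.
Require (81/14)ⁿ ≥ 3 ÷ (77/923) = 2769/77.
(81/14)² = 6561/196 falls short of 2769/77 but (81/14)³ = 531441/2744 reaches it, so n = 3.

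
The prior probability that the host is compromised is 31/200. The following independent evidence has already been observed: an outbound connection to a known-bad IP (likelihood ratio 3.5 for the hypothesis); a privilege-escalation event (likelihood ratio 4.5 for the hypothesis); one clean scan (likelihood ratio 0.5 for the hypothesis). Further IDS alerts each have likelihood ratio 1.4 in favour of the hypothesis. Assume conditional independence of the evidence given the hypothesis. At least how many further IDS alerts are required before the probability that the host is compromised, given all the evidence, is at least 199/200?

Prior odds = 0.155/0.845 = 31/169.
Combined Bayes factor of the evidence already in hand = 3.5 × 4.5 × 0.5 = 7.875.
Odds after that evidence = (31/169) × 7.875 = 1953/1352.
Target odds = 0.995/0.005 = 199.
Need 1.4ⁿ ≥ 199 ÷ (1953/1352) = 269048/1953.
1.4¹⁴ ≈111.12 falls short of 269048/1953 but 1.4¹⁵ ≈155.568 reaches it, so n = 15.

15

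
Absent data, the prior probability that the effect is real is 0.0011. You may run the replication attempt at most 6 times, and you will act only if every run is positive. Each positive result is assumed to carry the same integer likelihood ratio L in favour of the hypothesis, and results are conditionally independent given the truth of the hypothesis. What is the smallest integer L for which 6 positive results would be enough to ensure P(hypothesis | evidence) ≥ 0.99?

Prior odds = 0.0011/0.9989 = 11/9989.
Target odds = 0.99/0.01 = 99.
Need L⁶ ≥ 99 ÷ (11/9989) = 89901.
6⁶ = 46656 < 89901 ≤ 117649 = 7⁶, so L = 7.

7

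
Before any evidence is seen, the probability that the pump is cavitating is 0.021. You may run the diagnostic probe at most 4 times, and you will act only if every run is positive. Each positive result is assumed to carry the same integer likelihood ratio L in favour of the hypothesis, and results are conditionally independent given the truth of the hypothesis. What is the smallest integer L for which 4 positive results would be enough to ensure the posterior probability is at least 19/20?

6

Prior odds = 0.021/0.979 = 21/979.
Target odds = 0.95/0.05 = 19.
Need L⁴ ≥ 19 ÷ (21/979) = 18601/21.
5⁴ = 625 < 18601/21 ≤ 1296 = 6⁴, so L = 6.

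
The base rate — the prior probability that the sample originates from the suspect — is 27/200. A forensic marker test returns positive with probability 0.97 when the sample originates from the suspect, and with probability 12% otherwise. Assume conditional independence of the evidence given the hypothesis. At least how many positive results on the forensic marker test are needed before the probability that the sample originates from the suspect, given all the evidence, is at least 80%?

Prior odds: 0.135 ÷ 0.865 = 27/173.
Likelihood ratio of a positive result = 0.97/0.12 = 97/12.
Target odds: 0.8 ÷ 0.2 = 4.
Need (27/173) × (97/12)ⁿ ≥ 4, i.e. (97/12)ⁿ ≥ 692/27.
(97/12)¹ = 97/12 falls short of 692/27 but (97/12)² = 9409/144 reaches it, so n = 2.

2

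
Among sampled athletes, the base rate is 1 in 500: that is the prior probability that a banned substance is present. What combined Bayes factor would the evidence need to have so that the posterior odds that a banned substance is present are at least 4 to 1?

1996

Prior odds = 0.002/0.998 = 1/499.
Target odds = 4.
Required Bayes factor = 4 ÷ (1/499) = 1996.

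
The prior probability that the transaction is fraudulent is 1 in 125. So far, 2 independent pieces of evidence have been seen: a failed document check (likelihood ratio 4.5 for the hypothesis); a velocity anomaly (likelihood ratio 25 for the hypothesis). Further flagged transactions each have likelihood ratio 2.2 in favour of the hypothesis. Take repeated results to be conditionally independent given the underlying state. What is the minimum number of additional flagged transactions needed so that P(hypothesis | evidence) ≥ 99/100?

6

Prior odds = 0.008/0.992 = 1/124.
Combined Bayes factor of the evidence already in hand = 4.5 × 25 = 112.5.
Odds after that evidence = (1/124) × 112.5 = 225/248.
Target odds = 0.99/0.01 = 99.
Need 2.2ⁿ ≥ 99 ÷ (225/248) = 109.12.
2.2⁵ = 51.53632 falls short of 109.12 but 2.2⁶ = 1771561/15625 reaches it, so n = 6.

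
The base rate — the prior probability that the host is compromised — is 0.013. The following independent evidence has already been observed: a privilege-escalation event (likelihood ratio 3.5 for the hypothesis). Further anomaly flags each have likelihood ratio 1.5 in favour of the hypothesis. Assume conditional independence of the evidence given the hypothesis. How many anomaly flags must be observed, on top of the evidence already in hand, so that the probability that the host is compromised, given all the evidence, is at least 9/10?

Prior odds = 0.013/0.987 = 13/987.
Bayes factor of the evidence already in hand = 3.5.
Odds after that evidence = (13/987) × 3.5 = 13/282.
Target odds = 0.9/0.1 = 9.
Need 1.5ⁿ ≥ 9 ÷ (13/282) = 2538/13.
1.5¹³ = 1594323/8192 falls short of 2538/13 but 1.5¹⁴ = 4782969/16384 reaches it, so n = 14.

14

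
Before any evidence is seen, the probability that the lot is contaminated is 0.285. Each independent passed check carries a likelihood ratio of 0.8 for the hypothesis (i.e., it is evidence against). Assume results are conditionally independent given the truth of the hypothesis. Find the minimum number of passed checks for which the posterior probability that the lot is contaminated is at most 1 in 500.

Prior odds: 0.285 ÷ 0.715 = 57/143.
Likelihood ratio per passed check = 0.8.
Target posterior odds = 0.002/0.998 = 1/499.
Require 0.8ⁿ ≤ 1/499 ÷ (57/143) = 143/28443.
0.8²³ ≈0.00590296 is still above 143/28443 but 0.8²⁴ ≈0.00472237 is at or below it, so n = 24.

24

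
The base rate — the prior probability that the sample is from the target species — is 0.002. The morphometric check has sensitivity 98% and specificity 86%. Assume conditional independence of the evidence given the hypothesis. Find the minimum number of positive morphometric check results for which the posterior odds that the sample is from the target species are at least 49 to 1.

6

Prior odds = 0.002/0.998 = 1/499.
False-positive rate = 1 − 0.86 = 0.14; likelihood ratio of a positive = 0.98/0.14 = 7.
Target odds = 49.
Need (1/499) × 7ⁿ ≥ 49, i.e. 7ⁿ ≥ 24451.
7⁵ = 16807 falls short of 24451 but 7⁶ = 117649 reaches it, so n = 6.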